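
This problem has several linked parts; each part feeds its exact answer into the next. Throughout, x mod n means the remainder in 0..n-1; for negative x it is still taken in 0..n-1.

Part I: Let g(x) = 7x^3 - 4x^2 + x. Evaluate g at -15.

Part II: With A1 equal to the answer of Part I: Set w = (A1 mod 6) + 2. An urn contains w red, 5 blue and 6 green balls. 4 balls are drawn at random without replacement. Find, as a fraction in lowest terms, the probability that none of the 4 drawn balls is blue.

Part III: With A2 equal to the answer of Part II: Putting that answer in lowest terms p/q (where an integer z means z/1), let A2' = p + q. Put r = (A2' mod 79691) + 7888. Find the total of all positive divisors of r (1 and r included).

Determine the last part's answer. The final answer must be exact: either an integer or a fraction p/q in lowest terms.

Part I: 7*(-15)^3 - 4*(-15)^2 + 1*(-15)^1 = (-23625) + (-900) + (-15) = -24540; answer -24540
Part II: A1 = -24540; w = 2; total draws C(13,4) = 715; favorable C(8,4) = 70; P = 14/143; answer 14/143
Part III: A2 = 14/143; threaded value p + q = 157; r = 8045; 8045 = 5 * 1609; sigma = (1 + 5) * (1 + 1609) = 6 * 1610 = 9660; answer 9660

9660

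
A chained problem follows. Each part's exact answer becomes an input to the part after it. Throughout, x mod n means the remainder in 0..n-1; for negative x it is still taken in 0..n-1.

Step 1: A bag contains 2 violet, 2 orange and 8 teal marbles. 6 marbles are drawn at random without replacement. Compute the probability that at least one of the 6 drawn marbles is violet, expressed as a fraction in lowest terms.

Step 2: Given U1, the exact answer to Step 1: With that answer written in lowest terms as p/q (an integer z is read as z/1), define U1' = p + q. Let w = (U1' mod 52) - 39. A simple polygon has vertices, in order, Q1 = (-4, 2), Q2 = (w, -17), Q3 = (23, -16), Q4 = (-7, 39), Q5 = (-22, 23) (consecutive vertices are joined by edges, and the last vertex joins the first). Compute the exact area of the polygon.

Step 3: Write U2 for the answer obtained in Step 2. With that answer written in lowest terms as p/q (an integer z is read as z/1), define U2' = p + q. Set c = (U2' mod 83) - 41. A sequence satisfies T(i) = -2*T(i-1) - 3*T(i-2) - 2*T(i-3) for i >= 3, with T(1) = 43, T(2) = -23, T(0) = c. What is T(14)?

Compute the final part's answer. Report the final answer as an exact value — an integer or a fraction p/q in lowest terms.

Step 1: total draws C(12,6) = 924; complement C(10,6) = 210; favorable 924 - 210 = 714; P = 17/22; answer 17/22
Step 2: U1 = 17/22; threaded value p + q = 39; w = 0; cross terms: (-4*-17 - 0*2)=68, (0*-16 - 23*-17)=391, (23*39 - -7*-16)=785, (-7*23 - -22*39)=697, (-22*2 - -4*23)=48; twice the area = |1989| = 1989; area = 1989/2; answer 1989/2
Step 3: U2 = 1989/2; threaded value p + q = 1991; c = 41; T(3) = -2*(-23) - 3*(43) - 2*(41) = -165; iterating: T(3)=-165, T(4)=313, T(5)=-85, T(6)=-439, T(7)=507, T(8)=473, T(9)=-1589, T(10)=745, T(11)=2331, T(12)=-3719, T(13)=-1045, T(14)=8585; answer 8585

8585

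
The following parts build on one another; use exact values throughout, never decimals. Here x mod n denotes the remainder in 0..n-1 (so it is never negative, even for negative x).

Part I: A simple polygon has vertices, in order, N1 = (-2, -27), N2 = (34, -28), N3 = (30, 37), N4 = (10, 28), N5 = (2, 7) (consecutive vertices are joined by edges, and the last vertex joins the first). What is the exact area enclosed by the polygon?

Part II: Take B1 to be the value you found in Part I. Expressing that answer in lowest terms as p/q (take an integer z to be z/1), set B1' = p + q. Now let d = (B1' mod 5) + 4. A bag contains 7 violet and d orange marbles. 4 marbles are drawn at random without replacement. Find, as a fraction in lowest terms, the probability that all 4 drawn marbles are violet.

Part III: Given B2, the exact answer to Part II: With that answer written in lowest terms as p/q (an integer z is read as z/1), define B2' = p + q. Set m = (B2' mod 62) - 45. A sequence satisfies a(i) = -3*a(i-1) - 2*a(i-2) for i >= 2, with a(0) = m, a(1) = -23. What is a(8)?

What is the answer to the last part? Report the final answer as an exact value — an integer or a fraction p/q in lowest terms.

Part I: cross terms: (-2*-28 - 34*-27)=974, (34*37 - 30*-28)=2098, (30*28 - 10*37)=470, (10*7 - 2*28)=14, (2*-27 - -2*7)=-40; twice the area = |3516| = 3516; area = 1758; answer 1758
Part II: B1 = 1758; threaded value p + q = 1759; d = 8; total draws C(15,4) = 1365; favorable C(7,4) = 35; P = 1/39; answer 1/39
Part III: B2 = 1/39; threaded value p + q = 40; m = -5; a(2) = -3*(-23) - 2*(-5) = 79; iterating: a(2)=79, a(3)=-191, a(4)=415, a(5)=-863, a(6)=1759, a(7)=-3551, a(8)=7135; answer 7135

7135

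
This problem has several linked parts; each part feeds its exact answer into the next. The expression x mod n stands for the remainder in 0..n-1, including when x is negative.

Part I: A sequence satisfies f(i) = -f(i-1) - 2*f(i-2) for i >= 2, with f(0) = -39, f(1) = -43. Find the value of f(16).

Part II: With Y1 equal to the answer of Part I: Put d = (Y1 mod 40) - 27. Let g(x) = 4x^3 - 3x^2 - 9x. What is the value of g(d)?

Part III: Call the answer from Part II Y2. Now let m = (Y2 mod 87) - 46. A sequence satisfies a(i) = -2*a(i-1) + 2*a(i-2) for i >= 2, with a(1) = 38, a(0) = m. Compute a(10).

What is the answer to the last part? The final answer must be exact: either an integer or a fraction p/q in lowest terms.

-219872

Part I: f(2) = -1*(-43) - 2*(-39) = 121; iterating: f(2)=121, f(3)=-35, f(4)=-207, f(5)=277, f(6)=137, f(7)=-691, f(8)=417, f(9)=965, f(10)=-1799, f(11)=-131, f(12)=3729, f(13)=-3467, f(14)=-3991, f(15)=10925, f(16)=-2943; answer -2943
Part II: Y1 = -2943; d = -10; 4*(-10)^3 - 3*(-10)^2 - 9*(-10)^1 = (-4000) + (-300) + (90) = -4210; answer -4210
Part III: Y2 = -4210; m = 7; a(2) = -2*(38) + 2*(7) = -62; iterating: a(2)=-62, a(3)=200, a(4)=-524, a(5)=1448, a(6)=-3944, a(7)=10784, a(8)=-29456, a(9)=80480, a(10)=-219872; answer -219872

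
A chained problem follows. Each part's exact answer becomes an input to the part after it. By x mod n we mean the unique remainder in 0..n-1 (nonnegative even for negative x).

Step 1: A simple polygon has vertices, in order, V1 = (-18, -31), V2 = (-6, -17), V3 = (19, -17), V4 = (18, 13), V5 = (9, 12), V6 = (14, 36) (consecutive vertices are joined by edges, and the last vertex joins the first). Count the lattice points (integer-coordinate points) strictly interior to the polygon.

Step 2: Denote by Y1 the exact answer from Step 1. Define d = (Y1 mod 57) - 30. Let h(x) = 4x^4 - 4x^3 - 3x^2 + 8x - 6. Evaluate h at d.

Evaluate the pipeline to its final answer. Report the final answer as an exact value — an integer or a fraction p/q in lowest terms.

Step 1: cross terms: (-18*-17 - -6*-31)=120, (-6*-17 - 19*-17)=425, (19*13 - 18*-17)=553, (18*12 - 9*13)=99, (9*36 - 14*12)=156, (14*-31 - -18*36)=214; twice the area = |1567| = 1567; area = 1567/2; boundary points = 2 + 25 + 1 + 1 + 1 + 1 = 31; strictly interior points = area - boundary/2 + 1 = 769; answer 769
Step 2: Y1 = 769; d = -2; 4*(-2)^4 - 4*(-2)^3 - 3*(-2)^2 + 8*(-2)^1 - 6 = (64) + (32) + (-12) + (-16) + (-6) = 62; answer 62

62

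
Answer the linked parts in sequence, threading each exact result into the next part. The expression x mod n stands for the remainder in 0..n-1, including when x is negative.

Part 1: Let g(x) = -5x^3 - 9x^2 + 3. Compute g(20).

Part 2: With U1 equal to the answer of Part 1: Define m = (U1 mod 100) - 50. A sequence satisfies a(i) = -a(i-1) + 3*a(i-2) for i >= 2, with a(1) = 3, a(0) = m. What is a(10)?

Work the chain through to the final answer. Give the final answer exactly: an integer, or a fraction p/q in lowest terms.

Part 1: -5*(20)^3 - 9*(20)^2 + 3 = (-40000) + (-3600) + (3) = -43597; answer -43597
Part 2: U1 = -43597; m = -47; a(2) = -1*(3) + 3*(-47) = -144; iterating: a(2)=-144, a(3)=153, a(4)=-585, a(5)=1044, a(6)=-2799, a(7)=5931, a(8)=-14328, a(9)=32121, a(10)=-75105; answer -75105

-75105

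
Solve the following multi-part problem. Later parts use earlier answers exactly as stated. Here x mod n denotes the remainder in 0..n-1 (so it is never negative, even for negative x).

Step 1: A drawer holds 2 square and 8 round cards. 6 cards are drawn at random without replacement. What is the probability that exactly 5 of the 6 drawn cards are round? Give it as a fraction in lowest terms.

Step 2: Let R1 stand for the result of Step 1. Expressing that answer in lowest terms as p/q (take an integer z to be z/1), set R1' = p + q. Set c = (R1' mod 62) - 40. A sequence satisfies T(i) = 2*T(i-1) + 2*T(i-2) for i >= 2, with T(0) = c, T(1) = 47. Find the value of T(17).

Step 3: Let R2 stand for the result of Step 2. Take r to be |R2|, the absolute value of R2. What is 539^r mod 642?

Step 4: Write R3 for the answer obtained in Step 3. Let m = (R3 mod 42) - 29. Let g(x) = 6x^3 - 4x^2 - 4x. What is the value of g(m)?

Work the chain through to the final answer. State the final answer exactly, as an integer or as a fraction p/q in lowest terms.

24

Step 1: total draws C(10,6) = 210; favorable C(8,5)*C(2,1) = 112; P = 8/15; answer 8/15
Step 2: R1 = 8/15; threaded value p + q = 23; c = -17; T(2) = 2*(47) + 2*(-17) = 60; iterating: T(2)=60, T(3)=214, T(4)=548, T(5)=1524, T(6)=4144, T(7)=11336, T(8)=30960, T(9)=84592, T(10)=231104, T(11)=631392, T(12)=1724992, T(13)=4712768, T(14)=12875520, T(15)=35176576, T(16)=96104192, T(17)=262561536; answer 262561536
Step 3: R2 = 262561536; r = 262561536; squarings mod 642: 539^1=539, 539^2=337, 539^4=577, 539^8=373, 539^16=457, 539^32=199, 539^64=439, 539^128=121, 539^256=517, 539^512=217, 539^1024=223, 539^2048=295, 539^4096=355, 539^8192=193, 539^16384=13, 539^32768=169, 539^65536=313, 539^131072=385, 539^262144=565, 539^524288=151, 539^1048576=331, 539^2097152=421, 539^4194304=49, 539^8388608=475, 539^16777216=283, 539^33554432=481, 539^67108864=241, 539^134217728=301; 539^262561536 = 539^256 * 539^512 * 539^1024 * 539^2048 * 539^4096 * 539^16384 * 539^131072 * 539^262144 * 539^2097152 * 539^8388608 * 539^16777216 * 539^33554432 * 539^67108864 * 539^134217728 = 283 (mod 642); answer 283
Step 4: R3 = 283; m = 2; 6*(2)^3 - 4*(2)^2 - 4*(2)^1 = (48) + (-16) + (-8) = 24; answer 24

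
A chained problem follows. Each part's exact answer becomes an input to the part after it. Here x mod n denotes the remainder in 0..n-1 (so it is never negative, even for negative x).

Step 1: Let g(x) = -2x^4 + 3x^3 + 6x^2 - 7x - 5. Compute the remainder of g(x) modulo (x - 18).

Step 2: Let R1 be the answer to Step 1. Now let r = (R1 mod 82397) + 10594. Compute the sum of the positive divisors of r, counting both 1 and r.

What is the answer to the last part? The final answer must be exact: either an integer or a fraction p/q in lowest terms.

102600

Step 1: remainder = value at the root: -2*(18)^4 + 3*(18)^3 + 6*(18)^2 - 7*(18)^1 - 5 = (-209952) + (17496) + (1944) + (-126) + (-5) = -190643; answer -190643
Step 2: R1 = -190643; r = 67142; 67142 = 2 * 59 * 569; sigma = (1 + 2) * (1 + 59) * (1 + 569) = 3 * 60 * 570 = 102600; answer 102600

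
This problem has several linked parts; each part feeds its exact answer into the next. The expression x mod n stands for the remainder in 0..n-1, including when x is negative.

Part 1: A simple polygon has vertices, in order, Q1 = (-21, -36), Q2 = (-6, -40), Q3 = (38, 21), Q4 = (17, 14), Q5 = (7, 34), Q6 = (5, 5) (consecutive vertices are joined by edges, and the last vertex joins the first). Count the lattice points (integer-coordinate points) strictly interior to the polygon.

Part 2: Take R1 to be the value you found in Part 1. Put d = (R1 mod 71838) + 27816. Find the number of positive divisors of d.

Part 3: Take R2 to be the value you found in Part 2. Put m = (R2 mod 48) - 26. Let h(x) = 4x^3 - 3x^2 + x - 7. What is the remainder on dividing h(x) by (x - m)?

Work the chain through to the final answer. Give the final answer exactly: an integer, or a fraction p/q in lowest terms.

Part 1: cross terms: (-21*-40 - -6*-36)=624, (-6*21 - 38*-40)=1394, (38*14 - 17*21)=175, (17*34 - 7*14)=480, (7*5 - 5*34)=-135, (5*-36 - -21*5)=-75; twice the area = |2463| = 2463; area = 2463/2; boundary points = 1 + 1 + 7 + 10 + 1 + 1 = 21; strictly interior points = area - boundary/2 + 1 = 1222; answer 1222
Part 2: R1 = 1222; d = 29038; 29038 = 2 * 14519; number of divisors = (1+1) * (1+1) = 4; answer 4
Part 3: R2 = 4; m = -22; remainder = value at the root: 4*(-22)^3 - 3*(-22)^2 + 1*(-22)^1 - 7 = (-42592) + (-1452) + (-22) + (-7) = -44073; answer -44073

-44073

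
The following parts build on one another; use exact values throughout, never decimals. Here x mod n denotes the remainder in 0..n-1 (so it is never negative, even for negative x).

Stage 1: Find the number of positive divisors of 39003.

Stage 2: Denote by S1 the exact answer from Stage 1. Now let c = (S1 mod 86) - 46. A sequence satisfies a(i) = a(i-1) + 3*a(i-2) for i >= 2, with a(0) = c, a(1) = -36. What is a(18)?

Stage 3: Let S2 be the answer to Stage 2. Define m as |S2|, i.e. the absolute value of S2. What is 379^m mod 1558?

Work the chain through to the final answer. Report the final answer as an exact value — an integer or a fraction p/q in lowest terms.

Stage 1: 39003 = 3 * 13001; number of divisors = (1+1) * (1+1) = 4; answer 4
Stage 2: S1 = 4; c = -42; a(2) = 1*(-36) + 3*(-42) = -162; iterating: a(2)=-162, a(3)=-270, a(4)=-756, a(5)=-1566, a(6)=-3834, a(7)=-8532, a(8)=-20034, a(9)=-45630, a(10)=-105732, a(11)=-242622, a(12)=-559818, a(13)=-1287684, a(14)=-2967138, a(15)=-6830190, a(16)=-15731604, a(17)=-36222174, a(18)=-83416986; answer -83416986
Stage 3: S2 = -83416986; m = 83416986; squarings mod 1558: 379^1=379, 379^2=305, 379^4=1103, 379^8=1369, 379^16=1445, 379^32=305, 379^64=1103, 379^128=1369, 379^256=1445, 379^512=305, 379^1024=1103, 379^2048=1369, 379^4096=1445, 379^8192=305, 379^16384=1103, 379^32768=1369, 379^65536=1445, 379^131072=305, 379^262144=1103, 379^524288=1369, 379^1048576=1445, 379^2097152=305, 379^4194304=1103, 379^8388608=1369, 379^16777216=1445, 379^33554432=305, 379^67108864=1103; 379^83416986 = 379^2 * 379^8 * 379^16 * 379^128 * 379^256 * 379^512 * 379^1024 * 379^4096 * 379^16384 * 379^32768 * 379^524288 * 379^1048576 * 379^2097152 * 379^4194304 * 379^8388608 * 379^67108864 = 1445 (mod 1558); answer 1445

1445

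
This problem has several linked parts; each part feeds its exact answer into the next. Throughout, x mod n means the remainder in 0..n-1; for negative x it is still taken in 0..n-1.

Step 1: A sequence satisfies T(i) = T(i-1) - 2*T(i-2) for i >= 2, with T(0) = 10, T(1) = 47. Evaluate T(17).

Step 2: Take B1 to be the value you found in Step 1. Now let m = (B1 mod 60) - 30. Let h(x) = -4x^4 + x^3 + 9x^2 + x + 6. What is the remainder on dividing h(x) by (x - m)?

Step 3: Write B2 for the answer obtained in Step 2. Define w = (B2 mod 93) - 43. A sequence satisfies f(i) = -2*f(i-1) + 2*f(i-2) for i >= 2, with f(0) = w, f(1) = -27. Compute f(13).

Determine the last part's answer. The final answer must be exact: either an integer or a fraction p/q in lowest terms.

-1485888

Step 1: T(2) = 1*(47) - 2*(10) = 27; iterating: T(2)=27, T(3)=-67, T(4)=-121, T(5)=13, T(6)=255, T(7)=229, T(8)=-281, T(9)=-739, T(10)=-177, T(11)=1301, T(12)=1655, T(13)=-947, T(14)=-4257, T(15)=-2363, T(16)=6151, T(17)=10877; answer 10877
Step 2: B1 = 10877; m = -13; remainder = value at the root: -4*(-13)^4 + 1*(-13)^3 + 9*(-13)^2 + 1*(-13)^1 + 6 = (-114244) + (-2197) + (1521) + (-13) + (6) = -114927; answer -114927
Step 3: B2 = -114927; w = -22; f(2) = -2*(-27) + 2*(-22) = 10; iterating: f(2)=10, f(3)=-74, f(4)=168, f(5)=-484, f(6)=1304, f(7)=-3576, f(8)=9760, f(9)=-26672, f(10)=72864, f(11)=-199072, f(12)=543872, f(13)=-1485888; answer -1485888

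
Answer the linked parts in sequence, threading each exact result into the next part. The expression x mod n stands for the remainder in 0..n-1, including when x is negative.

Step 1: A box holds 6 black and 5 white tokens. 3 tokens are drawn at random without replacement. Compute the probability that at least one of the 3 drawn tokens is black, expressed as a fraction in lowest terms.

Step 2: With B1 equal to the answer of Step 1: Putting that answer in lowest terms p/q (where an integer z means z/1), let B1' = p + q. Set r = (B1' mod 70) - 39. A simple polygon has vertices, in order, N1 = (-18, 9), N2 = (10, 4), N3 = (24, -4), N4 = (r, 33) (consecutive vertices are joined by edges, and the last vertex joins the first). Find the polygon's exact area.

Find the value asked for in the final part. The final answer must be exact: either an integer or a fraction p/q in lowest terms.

1413/2

Step 1: total draws C(11,3) = 165; complement C(5,3) = 10; favorable 165 - 10 = 155; P = 31/33; answer 31/33
Step 2: B1 = 31/33; threaded value p + q = 64; r = 25; cross terms: (-18*4 - 10*9)=-162, (10*-4 - 24*4)=-136, (24*33 - 25*-4)=892, (25*9 - -18*33)=819; twice the area = |1413| = 1413; area = 1413/2; answer 1413/2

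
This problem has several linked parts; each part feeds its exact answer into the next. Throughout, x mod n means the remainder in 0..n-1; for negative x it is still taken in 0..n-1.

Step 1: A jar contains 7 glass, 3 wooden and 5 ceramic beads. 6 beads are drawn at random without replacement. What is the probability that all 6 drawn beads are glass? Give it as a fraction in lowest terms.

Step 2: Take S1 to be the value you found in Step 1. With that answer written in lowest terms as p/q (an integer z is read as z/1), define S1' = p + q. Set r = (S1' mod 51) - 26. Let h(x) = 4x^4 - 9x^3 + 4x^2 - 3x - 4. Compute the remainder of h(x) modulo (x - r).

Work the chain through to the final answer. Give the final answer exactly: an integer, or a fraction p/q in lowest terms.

Step 1: total draws C(15,6) = 5005; favorable C(7,6) = 7; P = 1/715; answer 1/715
Step 2: S1 = 1/715; threaded value p + q = 716; r = -24; remainder = value at the root: 4*(-24)^4 - 9*(-24)^3 + 4*(-24)^2 - 3*(-24)^1 - 4 = (1327104) + (124416) + (2304) + (72) + (-4) = 1453892; answer 1453892

1453892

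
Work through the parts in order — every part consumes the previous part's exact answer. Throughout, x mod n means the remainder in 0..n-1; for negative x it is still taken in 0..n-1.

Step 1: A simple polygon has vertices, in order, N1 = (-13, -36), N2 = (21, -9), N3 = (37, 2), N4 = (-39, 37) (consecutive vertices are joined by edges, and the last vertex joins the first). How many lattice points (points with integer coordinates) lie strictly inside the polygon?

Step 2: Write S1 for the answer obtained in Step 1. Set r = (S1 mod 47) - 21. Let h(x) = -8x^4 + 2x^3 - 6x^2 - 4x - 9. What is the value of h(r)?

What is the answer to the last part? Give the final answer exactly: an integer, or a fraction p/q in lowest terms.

Step 1: cross terms: (-13*-9 - 21*-36)=873, (21*2 - 37*-9)=375, (37*37 - -39*2)=1447, (-39*-36 - -13*37)=1885; twice the area = |4580| = 4580; area = 2290; boundary points = 1 + 1 + 1 + 1 = 4; strictly interior points = area - boundary/2 + 1 = 2289; answer 2289
Step 2: S1 = 2289; r = 12; -8*(12)^4 + 2*(12)^3 - 6*(12)^2 - 4*(12)^1 - 9 = (-165888) + (3456) + (-864) + (-48) + (-9) = -163353; answer -163353

-163353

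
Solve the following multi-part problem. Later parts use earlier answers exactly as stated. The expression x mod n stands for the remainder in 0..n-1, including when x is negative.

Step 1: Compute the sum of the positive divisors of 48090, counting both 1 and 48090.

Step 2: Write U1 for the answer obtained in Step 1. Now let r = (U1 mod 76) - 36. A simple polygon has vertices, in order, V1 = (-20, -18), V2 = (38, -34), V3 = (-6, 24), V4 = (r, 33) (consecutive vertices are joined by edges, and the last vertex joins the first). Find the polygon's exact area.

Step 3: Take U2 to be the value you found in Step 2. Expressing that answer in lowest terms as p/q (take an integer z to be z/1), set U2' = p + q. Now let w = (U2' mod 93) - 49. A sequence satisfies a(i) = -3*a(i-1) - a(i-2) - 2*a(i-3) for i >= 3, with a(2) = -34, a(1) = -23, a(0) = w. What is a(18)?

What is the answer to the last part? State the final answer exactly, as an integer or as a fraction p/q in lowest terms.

Step 1: 48090 = 2 * 3 * 5 * 7 * 229; sigma = (1 + 2) * (1 + 3) * (1 + 5) * (1 + 7) * (1 + 229) = 3 * 4 * 6 * 8 * 230 = 132480; answer 132480
Step 2: U1 = 132480; r = -24; cross terms: (-20*-34 - 38*-18)=1364, (38*24 - -6*-34)=708, (-6*33 - -24*24)=378, (-24*-18 - -20*33)=1092; twice the area = |3542| = 3542; area = 1771; answer 1771
Step 3: U2 = 1771; threaded value p + q = 1772; w = -44; a(3) = -3*(-34) - 1*(-23) - 2*(-44) = 213; iterating: a(3)=213, a(4)=-559, a(5)=1532, a(6)=-4463, a(7)=12975, a(8)=-37526, a(9)=108529, a(10)=-314011, a(11)=908556, a(12)=-2628715, a(13)=7605611, a(14)=-22005230, a(15)=63667509, a(16)=-184208519, a(17)=532968508, a(18)=-1542032023; answer -1542032023

-1542032023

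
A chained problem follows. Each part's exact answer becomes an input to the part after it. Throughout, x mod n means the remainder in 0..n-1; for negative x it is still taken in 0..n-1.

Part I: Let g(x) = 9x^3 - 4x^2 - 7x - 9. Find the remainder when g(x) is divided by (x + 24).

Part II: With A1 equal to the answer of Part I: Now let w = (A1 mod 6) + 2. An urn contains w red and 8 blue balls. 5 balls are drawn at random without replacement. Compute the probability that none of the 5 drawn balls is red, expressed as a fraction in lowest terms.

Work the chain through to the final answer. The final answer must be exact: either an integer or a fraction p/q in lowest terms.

Part I: remainder = value at the root: 9*(-24)^3 - 4*(-24)^2 - 7*(-24)^1 - 9 = (-124416) + (-2304) + (168) + (-9) = -126561; answer -126561
Part II: A1 = -126561; w = 5; total draws C(13,5) = 1287; favorable C(8,5) = 56; P = 56/1287; answer 56/1287

56/1287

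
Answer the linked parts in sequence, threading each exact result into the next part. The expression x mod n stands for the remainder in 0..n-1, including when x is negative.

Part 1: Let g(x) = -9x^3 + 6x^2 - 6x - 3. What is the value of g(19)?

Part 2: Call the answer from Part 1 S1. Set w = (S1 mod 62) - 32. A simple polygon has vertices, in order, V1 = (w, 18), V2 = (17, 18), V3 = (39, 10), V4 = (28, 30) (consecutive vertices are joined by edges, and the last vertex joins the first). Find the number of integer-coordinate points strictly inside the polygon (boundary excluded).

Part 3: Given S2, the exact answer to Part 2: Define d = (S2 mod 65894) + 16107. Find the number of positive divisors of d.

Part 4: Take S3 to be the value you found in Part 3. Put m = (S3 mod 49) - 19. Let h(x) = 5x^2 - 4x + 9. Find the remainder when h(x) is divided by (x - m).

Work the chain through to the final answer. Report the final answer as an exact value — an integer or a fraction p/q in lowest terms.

Part 1: -9*(19)^3 + 6*(19)^2 - 6*(19)^1 - 3 = (-61731) + (2166) + (-114) + (-3) = -59682; answer -59682
Part 2: S1 = -59682; w = -8; cross terms: (-8*18 - 17*18)=-450, (17*10 - 39*18)=-532, (39*30 - 28*10)=890, (28*18 - -8*30)=744; twice the area = |652| = 652; area = 326; boundary points = 25 + 2 + 1 + 12 = 40; strictly interior points = area - boundary/2 + 1 = 307; answer 307
Part 3: S2 = 307; d = 16414; 16414 = 2 * 29 * 283; number of divisors = (1+1) * (1+1) * (1+1) = 8; answer 8
Part 4: S3 = 8; m = -11; remainder = value at the root: 5*(-11)^2 - 4*(-11)^1 + 9 = (605) + (44) + (9) = 658; answer 658

658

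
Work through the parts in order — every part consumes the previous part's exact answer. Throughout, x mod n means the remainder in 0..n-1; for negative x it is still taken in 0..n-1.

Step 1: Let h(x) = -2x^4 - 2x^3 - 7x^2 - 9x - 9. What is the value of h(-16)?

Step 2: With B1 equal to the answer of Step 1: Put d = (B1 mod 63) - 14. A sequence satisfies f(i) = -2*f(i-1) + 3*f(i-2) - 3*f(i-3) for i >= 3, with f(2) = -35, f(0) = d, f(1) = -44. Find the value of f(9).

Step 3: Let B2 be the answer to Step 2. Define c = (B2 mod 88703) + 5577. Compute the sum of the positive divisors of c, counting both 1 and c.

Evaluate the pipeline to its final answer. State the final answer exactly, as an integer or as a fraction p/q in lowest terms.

Step 1: -2*(-16)^4 - 2*(-16)^3 - 7*(-16)^2 - 9*(-16)^1 - 9 = (-131072) + (8192) + (-1792) + (144) + (-9) = -124537; answer -124537
Step 2: B1 = -124537; d = 0; f(3) = -2*(-35) + 3*(-44) - 3*(0) = -62; iterating: f(3)=-62, f(4)=151, f(5)=-383, f(6)=1405, f(7)=-4412, f(8)=14188, f(9)=-45827; answer -45827
Step 3: B2 = -45827; c = 48453; 48453 = 3 * 31 * 521; sigma = (1 + 3) * (1 + 31) * (1 + 521) = 4 * 32 * 522 = 66816; answer 66816

66816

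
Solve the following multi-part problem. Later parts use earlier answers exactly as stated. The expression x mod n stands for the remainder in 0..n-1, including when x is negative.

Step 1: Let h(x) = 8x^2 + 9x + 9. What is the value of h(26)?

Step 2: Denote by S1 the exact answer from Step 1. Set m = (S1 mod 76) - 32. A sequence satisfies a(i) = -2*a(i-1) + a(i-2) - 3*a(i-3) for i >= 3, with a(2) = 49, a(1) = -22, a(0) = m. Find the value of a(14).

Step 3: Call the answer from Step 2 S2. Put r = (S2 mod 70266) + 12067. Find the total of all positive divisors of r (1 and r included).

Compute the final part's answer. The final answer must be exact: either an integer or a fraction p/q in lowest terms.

151200

Step 1: 8*(26)^2 + 9*(26)^1 + 9 = (5408) + (234) + (9) = 5651; answer 5651
Step 2: S1 = 5651; m = -5; a(3) = -2*(49) + 1*(-22) - 3*(-5) = -105; iterating: a(3)=-105, a(4)=325, a(5)=-902, a(6)=2444, a(7)=-6765, a(8)=18680, a(9)=-51457, a(10)=141889, a(11)=-391275, a(12)=1078810, a(13)=-2974562, a(14)=8201759; answer 8201759
Step 3: S2 = 8201759; r = 62970; 62970 = 2 * 3 * 5 * 2099; sigma = (1 + 2) * (1 + 3) * (1 + 5) * (1 + 2099) = 3 * 4 * 6 * 2100 = 151200; answer 151200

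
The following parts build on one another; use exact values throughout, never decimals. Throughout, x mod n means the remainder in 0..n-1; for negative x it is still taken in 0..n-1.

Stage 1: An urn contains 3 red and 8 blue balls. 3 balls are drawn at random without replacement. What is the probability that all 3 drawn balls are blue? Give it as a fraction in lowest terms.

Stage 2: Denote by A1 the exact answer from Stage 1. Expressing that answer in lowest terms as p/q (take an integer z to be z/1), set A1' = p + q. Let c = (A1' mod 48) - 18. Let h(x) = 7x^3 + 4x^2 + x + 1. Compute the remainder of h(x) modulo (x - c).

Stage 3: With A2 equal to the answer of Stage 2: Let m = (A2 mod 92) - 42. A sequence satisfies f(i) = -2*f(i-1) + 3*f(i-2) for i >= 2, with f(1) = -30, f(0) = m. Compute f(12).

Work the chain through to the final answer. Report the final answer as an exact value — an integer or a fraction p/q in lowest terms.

6510159

Stage 1: total draws C(11,3) = 165; favorable C(8,3) = 56; P = 56/165; answer 56/165
Stage 2: A1 = 56/165; threaded value p + q = 221; c = 11; remainder = value at the root: 7*(11)^3 + 4*(11)^2 + 1*(11)^1 + 1 = (9317) + (484) + (11) + (1) = 9813; answer 9813
Stage 3: A2 = 9813; m = 19; f(2) = -2*(-30) + 3*(19) = 117; iterating: f(2)=117, f(3)=-324, f(4)=999, f(5)=-2970, f(6)=8937, f(7)=-26784, f(8)=80379, f(9)=-241110, f(10)=723357, f(11)=-2170044, f(12)=6510159; answer 6510159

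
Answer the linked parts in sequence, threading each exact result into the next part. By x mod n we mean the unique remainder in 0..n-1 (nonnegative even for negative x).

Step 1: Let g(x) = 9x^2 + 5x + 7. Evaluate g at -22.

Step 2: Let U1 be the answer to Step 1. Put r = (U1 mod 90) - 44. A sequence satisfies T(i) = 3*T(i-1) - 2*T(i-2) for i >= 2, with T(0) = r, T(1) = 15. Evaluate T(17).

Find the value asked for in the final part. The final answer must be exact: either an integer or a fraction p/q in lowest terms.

4718535

Step 1: 9*(-22)^2 + 5*(-22)^1 + 7 = (4356) + (-110) + (7) = 4253; answer 4253
Step 2: U1 = 4253; r = -21; T(2) = 3*(15) - 2*(-21) = 87; iterating: T(2)=87, T(3)=231, T(4)=519, T(5)=1095, T(6)=2247, T(7)=4551, T(8)=9159, T(9)=18375, T(10)=36807, T(11)=73671, T(12)=147399, T(13)=294855, T(14)=589767, T(15)=1179591, T(16)=2359239, T(17)=4718535; answer 4718535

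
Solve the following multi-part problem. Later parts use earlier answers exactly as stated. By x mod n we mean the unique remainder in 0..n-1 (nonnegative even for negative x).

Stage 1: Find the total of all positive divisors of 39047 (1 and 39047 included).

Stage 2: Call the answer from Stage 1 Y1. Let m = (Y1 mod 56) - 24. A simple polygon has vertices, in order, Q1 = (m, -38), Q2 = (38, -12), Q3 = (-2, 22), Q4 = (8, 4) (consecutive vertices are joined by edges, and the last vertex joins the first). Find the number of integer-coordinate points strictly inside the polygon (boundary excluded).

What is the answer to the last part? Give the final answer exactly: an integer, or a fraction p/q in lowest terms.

Stage 1: 39047 is prime, so its only divisors are 1 and 39047; sigma = 1 + 39047 = 39048; answer 39048
Stage 2: Y1 = 39048; m = -8; cross terms: (-8*-12 - 38*-38)=1540, (38*22 - -2*-12)=812, (-2*4 - 8*22)=-184, (8*-38 - -8*4)=-272; twice the area = |1896| = 1896; area = 948; boundary points = 2 + 2 + 2 + 2 = 8; strictly interior points = area - boundary/2 + 1 = 945; answer 945

945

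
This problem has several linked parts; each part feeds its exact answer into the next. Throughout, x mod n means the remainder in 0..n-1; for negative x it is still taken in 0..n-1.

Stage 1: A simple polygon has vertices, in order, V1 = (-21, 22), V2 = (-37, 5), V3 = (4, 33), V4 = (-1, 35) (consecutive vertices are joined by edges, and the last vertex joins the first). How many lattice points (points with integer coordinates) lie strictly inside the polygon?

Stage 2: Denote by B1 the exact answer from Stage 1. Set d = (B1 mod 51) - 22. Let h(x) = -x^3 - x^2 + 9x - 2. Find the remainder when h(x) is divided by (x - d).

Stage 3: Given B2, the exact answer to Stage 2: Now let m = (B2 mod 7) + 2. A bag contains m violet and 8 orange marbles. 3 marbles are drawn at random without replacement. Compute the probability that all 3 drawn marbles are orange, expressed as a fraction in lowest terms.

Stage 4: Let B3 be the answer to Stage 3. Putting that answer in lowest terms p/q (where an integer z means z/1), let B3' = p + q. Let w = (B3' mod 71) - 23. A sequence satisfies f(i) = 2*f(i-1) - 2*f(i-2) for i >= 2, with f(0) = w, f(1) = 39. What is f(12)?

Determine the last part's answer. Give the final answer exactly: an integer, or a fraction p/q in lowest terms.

Stage 1: cross terms: (-21*5 - -37*22)=709, (-37*33 - 4*5)=-1241, (4*35 - -1*33)=173, (-1*22 - -21*35)=713; twice the area = |354| = 354; area = 177; boundary points = 1 + 1 + 1 + 1 = 4; strictly interior points = area - boundary/2 + 1 = 176; answer 176
Stage 2: B1 = 176; d = 1; remainder = value at the root: -1*(1)^3 - 1*(1)^2 + 9*(1)^1 - 2 = (-1) + (-1) + (9) + (-2) = 5; answer 5
Stage 3: B2 = 5; m = 7; total draws C(15,3) = 455; favorable C(8,3) = 56; P = 8/65; answer 8/65
Stage 4: B3 = 8/65; threaded value p + q = 73; w = -21; f(2) = 2*(39) - 2*(-21) = 120; iterating: f(2)=120, f(3)=162, f(4)=84, f(5)=-156, f(6)=-480, f(7)=-648, f(8)=-336, f(9)=624, f(10)=1920, f(11)=2592, f(12)=1344; answer 1344

1344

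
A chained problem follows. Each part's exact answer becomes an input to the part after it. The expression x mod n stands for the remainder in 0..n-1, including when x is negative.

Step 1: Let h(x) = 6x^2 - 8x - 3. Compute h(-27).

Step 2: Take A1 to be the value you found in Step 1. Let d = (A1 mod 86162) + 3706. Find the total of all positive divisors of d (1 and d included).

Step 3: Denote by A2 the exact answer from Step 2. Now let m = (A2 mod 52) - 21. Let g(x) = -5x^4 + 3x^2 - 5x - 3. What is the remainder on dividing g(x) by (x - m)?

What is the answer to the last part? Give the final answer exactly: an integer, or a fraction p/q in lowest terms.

-3078

Step 1: 6*(-27)^2 - 8*(-27)^1 - 3 = (4374) + (216) + (-3) = 4587; answer 4587
Step 2: A1 = 4587; d = 8293; 8293 is prime, so its only divisors are 1 and 8293; sigma = 1 + 8293 = 8294; answer 8294
Step 3: A2 = 8294; m = 5; remainder = value at the root: -5*(5)^4 + 3*(5)^2 - 5*(5)^1 - 3 = (-3125) + (75) + (-25) + (-3) = -3078; answer -3078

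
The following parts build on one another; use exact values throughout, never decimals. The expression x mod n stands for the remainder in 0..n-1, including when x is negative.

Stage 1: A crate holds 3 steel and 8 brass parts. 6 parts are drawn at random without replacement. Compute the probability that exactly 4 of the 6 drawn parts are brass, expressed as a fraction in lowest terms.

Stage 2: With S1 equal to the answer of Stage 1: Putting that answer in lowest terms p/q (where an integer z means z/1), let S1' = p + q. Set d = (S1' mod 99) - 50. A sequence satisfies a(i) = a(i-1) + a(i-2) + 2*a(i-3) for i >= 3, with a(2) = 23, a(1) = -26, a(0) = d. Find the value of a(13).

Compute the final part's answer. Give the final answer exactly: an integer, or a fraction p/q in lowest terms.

-43316

Stage 1: total draws C(11,6) = 462; favorable C(8,4)*C(3,2) = 210; P = 5/11; answer 5/11
Stage 2: S1 = 5/11; threaded value p + q = 16; d = -34; a(3) = 1*(23) + 1*(-26) + 2*(-34) = -71; iterating: a(3)=-71, a(4)=-100, a(5)=-125, a(6)=-367, a(7)=-692, a(8)=-1309, a(9)=-2735, a(10)=-5428, a(11)=-10781, a(12)=-21679, a(13)=-43316; answer -43316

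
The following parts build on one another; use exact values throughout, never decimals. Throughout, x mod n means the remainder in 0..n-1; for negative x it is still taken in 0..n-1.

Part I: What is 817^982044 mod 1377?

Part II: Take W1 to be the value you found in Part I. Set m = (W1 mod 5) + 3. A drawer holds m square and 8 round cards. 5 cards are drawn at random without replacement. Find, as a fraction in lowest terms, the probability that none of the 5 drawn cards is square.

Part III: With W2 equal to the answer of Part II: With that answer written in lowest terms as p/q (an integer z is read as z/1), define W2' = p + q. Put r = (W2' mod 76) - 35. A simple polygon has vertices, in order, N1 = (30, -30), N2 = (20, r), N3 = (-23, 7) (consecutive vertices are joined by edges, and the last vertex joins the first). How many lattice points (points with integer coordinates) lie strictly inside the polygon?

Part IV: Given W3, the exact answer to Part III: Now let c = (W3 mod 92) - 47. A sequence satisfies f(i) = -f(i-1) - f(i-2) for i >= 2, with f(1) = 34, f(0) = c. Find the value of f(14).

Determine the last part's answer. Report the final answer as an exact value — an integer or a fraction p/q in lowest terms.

Part I: squarings mod 1377: 817^1=817, 817^2=1021, 817^4=52, 817^8=1327, 817^16=1123, 817^32=1174, 817^64=1276, 817^128=562, 817^256=511, 817^512=868, 817^1024=205, 817^2048=715, 817^4096=358, 817^8192=103, 817^16384=970, 817^32768=409, 817^65536=664, 817^131072=256, 817^262144=817, 817^524288=1021; 817^982044 = 817^4 * 817^8 * 817^16 * 817^1024 * 817^2048 * 817^4096 * 817^8192 * 817^16384 * 817^32768 * 817^131072 * 817^262144 * 817^524288 = 1 (mod 1377); answer 1
Part II: W1 = 1; m = 4; total draws C(12,5) = 792; favorable C(8,5) = 56; P = 7/99; answer 7/99
Part III: W2 = 7/99; threaded value p + q = 106; r = -5; cross terms: (30*-5 - 20*-30)=450, (20*7 - -23*-5)=25, (-23*-30 - 30*7)=480; twice the area = |955| = 955; area = 955/2; boundary points = 5 + 1 + 1 = 7; strictly interior points = area - boundary/2 + 1 = 475; answer 475
Part IV: W3 = 475; c = -32; f(2) = -1*(34) - 1*(-32) = -2; iterating: f(2)=-2, f(3)=-32, f(4)=34, f(5)=-2, f(6)=-32, f(7)=34, f(8)=-2, f(9)=-32, f(10)=34, f(11)=-2, f(12)=-32, f(13)=34, f(14)=-2; answer -2

-2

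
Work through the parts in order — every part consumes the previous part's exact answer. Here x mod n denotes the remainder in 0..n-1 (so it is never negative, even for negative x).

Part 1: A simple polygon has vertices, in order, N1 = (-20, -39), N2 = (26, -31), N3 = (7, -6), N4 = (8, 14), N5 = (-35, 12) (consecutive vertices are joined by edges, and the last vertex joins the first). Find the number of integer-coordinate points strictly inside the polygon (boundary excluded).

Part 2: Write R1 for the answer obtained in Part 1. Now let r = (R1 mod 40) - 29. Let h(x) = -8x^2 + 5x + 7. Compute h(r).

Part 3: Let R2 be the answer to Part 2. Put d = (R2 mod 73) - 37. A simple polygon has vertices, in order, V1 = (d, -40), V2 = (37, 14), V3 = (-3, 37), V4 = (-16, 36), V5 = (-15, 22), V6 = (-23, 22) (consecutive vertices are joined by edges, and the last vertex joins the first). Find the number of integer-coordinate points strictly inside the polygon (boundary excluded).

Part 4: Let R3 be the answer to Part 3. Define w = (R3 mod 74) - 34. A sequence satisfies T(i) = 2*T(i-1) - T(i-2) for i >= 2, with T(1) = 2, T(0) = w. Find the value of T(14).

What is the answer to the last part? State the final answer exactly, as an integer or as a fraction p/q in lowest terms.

-180

Part 1: cross terms: (-20*-31 - 26*-39)=1634, (26*-6 - 7*-31)=61, (7*14 - 8*-6)=146, (8*12 - -35*14)=586, (-35*-39 - -20*12)=1605; twice the area = |4032| = 4032; area = 2016; boundary points = 2 + 1 + 1 + 1 + 3 = 8; strictly interior points = area - boundary/2 + 1 = 2013; answer 2013
Part 2: R1 = 2013; r = -16; -8*(-16)^2 + 5*(-16)^1 + 7 = (-2048) + (-80) + (7) = -2121; answer -2121
Part 3: R2 = -2121; d = 32; cross terms: (32*14 - 37*-40)=1928, (37*37 - -3*14)=1411, (-3*36 - -16*37)=484, (-16*22 - -15*36)=188, (-15*22 - -23*22)=176, (-23*-40 - 32*22)=216; twice the area = |4403| = 4403; area = 4403/2; boundary points = 1 + 1 + 1 + 1 + 8 + 1 = 13; strictly interior points = area - boundary/2 + 1 = 2196; answer 2196
Part 4: R3 = 2196; w = 16; T(2) = 2*(2) - 1*(16) = -12; iterating: T(2)=-12, T(3)=-26, T(4)=-40, T(5)=-54, T(6)=-68, T(7)=-82, T(8)=-96, T(9)=-110, T(10)=-124, T(11)=-138, T(12)=-152, T(13)=-166, T(14)=-180; answer -180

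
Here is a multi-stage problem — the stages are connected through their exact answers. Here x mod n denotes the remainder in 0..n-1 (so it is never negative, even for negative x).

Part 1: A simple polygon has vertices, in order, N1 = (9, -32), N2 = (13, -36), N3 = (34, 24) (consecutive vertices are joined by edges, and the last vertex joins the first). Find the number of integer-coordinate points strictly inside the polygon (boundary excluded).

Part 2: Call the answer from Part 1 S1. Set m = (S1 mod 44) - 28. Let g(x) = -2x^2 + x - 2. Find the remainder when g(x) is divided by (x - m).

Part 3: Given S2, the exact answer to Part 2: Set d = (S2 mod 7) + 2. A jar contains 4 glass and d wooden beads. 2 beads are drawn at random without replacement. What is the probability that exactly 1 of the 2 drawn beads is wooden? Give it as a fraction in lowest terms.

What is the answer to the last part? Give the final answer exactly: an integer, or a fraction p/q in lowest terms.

4/7

Part 1: cross terms: (9*-36 - 13*-32)=92, (13*24 - 34*-36)=1536, (34*-32 - 9*24)=-1304; twice the area = |324| = 324; area = 162; boundary points = 4 + 3 + 1 = 8; strictly interior points = area - boundary/2 + 1 = 159; answer 159
Part 2: S1 = 159; m = -1; remainder = value at the root: -2*(-1)^2 + 1*(-1)^1 - 2 = (-2) + (-1) + (-2) = -5; answer -5
Part 3: S2 = -5; d = 4; total draws C(8,2) = 28; favorable C(4,1)*C(4,1) = 16; P = 4/7; answer 4/7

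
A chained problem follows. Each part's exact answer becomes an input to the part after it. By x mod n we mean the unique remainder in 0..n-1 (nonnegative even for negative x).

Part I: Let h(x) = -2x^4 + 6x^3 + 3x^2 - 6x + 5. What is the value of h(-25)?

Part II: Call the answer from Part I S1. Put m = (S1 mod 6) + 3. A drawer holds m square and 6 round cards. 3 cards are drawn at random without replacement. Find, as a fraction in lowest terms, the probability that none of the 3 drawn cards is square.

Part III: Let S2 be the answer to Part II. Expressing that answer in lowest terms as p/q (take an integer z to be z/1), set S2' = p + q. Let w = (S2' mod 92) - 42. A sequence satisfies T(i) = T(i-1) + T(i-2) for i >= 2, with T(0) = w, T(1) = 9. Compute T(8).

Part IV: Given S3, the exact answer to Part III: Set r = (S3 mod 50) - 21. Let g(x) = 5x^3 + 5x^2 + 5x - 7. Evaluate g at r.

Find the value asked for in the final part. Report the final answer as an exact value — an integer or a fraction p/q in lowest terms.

Part I: -2*(-25)^4 + 6*(-25)^3 + 3*(-25)^2 - 6*(-25)^1 + 5 = (-781250) + (-93750) + (1875) + (150) + (5) = -872970; answer -872970
Part II: S1 = -872970; m = 3; total draws C(9,3) = 84; favorable C(6,3) = 20; P = 5/21; answer 5/21
Part III: S2 = 5/21; threaded value p + q = 26; w = -16; T(2) = 1*(9) + 1*(-16) = -7; iterating: T(2)=-7, T(3)=2, T(4)=-5, T(5)=-3, T(6)=-8, T(7)=-11, T(8)=-19; answer -19
Part IV: S3 = -19; r = 10; 5*(10)^3 + 5*(10)^2 + 5*(10)^1 - 7 = (5000) + (500) + (50) + (-7) = 5543; answer 5543

5543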